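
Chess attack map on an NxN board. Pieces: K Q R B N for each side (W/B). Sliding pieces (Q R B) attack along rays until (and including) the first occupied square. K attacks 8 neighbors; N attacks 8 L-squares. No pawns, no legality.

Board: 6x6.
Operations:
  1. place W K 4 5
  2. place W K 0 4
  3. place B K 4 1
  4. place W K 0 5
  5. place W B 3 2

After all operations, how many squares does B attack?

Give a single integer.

Op 1: place WK@(4,5)
Op 2: place WK@(0,4)
Op 3: place BK@(4,1)
Op 4: place WK@(0,5)
Op 5: place WB@(3,2)
Per-piece attacks for B:
  BK@(4,1): attacks (4,2) (4,0) (5,1) (3,1) (5,2) (5,0) (3,2) (3,0)
Union (8 distinct): (3,0) (3,1) (3,2) (4,0) (4,2) (5,0) (5,1) (5,2)

Answer: 8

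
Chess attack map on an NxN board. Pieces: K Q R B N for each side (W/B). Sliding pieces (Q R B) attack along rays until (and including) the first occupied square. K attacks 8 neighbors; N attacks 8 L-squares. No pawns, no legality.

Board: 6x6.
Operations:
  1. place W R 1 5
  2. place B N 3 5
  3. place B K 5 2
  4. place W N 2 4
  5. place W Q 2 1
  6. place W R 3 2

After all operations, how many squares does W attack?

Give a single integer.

Answer: 26

Derivation:
Op 1: place WR@(1,5)
Op 2: place BN@(3,5)
Op 3: place BK@(5,2)
Op 4: place WN@(2,4)
Op 5: place WQ@(2,1)
Op 6: place WR@(3,2)
Per-piece attacks for W:
  WR@(1,5): attacks (1,4) (1,3) (1,2) (1,1) (1,0) (2,5) (3,5) (0,5) [ray(1,0) blocked at (3,5)]
  WQ@(2,1): attacks (2,2) (2,3) (2,4) (2,0) (3,1) (4,1) (5,1) (1,1) (0,1) (3,2) (3,0) (1,2) (0,3) (1,0) [ray(0,1) blocked at (2,4); ray(1,1) blocked at (3,2)]
  WN@(2,4): attacks (4,5) (0,5) (3,2) (4,3) (1,2) (0,3)
  WR@(3,2): attacks (3,3) (3,4) (3,5) (3,1) (3,0) (4,2) (5,2) (2,2) (1,2) (0,2) [ray(0,1) blocked at (3,5); ray(1,0) blocked at (5,2)]
Union (26 distinct): (0,1) (0,2) (0,3) (0,5) (1,0) (1,1) (1,2) (1,3) (1,4) (2,0) (2,2) (2,3) (2,4) (2,5) (3,0) (3,1) (3,2) (3,3) (3,4) (3,5) (4,1) (4,2) (4,3) (4,5) (5,1) (5,2)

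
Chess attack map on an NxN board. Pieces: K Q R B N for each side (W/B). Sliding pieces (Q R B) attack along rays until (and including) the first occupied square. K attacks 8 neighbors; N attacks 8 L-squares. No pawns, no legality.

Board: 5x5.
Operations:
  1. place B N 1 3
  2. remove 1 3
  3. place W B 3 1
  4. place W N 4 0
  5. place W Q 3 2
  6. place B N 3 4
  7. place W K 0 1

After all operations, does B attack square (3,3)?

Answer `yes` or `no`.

Answer: no

Derivation:
Op 1: place BN@(1,3)
Op 2: remove (1,3)
Op 3: place WB@(3,1)
Op 4: place WN@(4,0)
Op 5: place WQ@(3,2)
Op 6: place BN@(3,4)
Op 7: place WK@(0,1)
Per-piece attacks for B:
  BN@(3,4): attacks (4,2) (2,2) (1,3)
B attacks (3,3): no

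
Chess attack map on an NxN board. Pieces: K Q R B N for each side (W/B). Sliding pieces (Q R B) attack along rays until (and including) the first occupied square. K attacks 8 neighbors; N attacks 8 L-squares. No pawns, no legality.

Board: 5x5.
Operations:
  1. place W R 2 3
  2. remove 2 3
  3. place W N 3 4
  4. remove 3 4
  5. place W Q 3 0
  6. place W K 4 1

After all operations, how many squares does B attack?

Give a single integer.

Op 1: place WR@(2,3)
Op 2: remove (2,3)
Op 3: place WN@(3,4)
Op 4: remove (3,4)
Op 5: place WQ@(3,0)
Op 6: place WK@(4,1)
Per-piece attacks for B:
Union (0 distinct): (none)

Answer: 0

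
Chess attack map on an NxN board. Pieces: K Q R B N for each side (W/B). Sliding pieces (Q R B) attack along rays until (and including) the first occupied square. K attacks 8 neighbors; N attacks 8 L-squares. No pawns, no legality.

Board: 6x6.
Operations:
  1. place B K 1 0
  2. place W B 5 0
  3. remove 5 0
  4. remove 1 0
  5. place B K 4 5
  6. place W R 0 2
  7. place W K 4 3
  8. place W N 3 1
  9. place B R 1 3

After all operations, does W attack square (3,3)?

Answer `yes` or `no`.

Answer: yes

Derivation:
Op 1: place BK@(1,0)
Op 2: place WB@(5,0)
Op 3: remove (5,0)
Op 4: remove (1,0)
Op 5: place BK@(4,5)
Op 6: place WR@(0,2)
Op 7: place WK@(4,3)
Op 8: place WN@(3,1)
Op 9: place BR@(1,3)
Per-piece attacks for W:
  WR@(0,2): attacks (0,3) (0,4) (0,5) (0,1) (0,0) (1,2) (2,2) (3,2) (4,2) (5,2)
  WN@(3,1): attacks (4,3) (5,2) (2,3) (1,2) (5,0) (1,0)
  WK@(4,3): attacks (4,4) (4,2) (5,3) (3,3) (5,4) (5,2) (3,4) (3,2)
W attacks (3,3): yes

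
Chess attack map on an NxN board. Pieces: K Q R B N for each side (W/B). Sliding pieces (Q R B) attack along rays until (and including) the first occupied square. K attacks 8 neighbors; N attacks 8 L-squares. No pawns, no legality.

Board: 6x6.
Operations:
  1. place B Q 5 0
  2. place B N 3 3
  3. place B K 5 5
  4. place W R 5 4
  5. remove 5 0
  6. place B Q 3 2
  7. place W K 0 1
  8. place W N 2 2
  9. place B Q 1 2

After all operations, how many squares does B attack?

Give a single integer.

Op 1: place BQ@(5,0)
Op 2: place BN@(3,3)
Op 3: place BK@(5,5)
Op 4: place WR@(5,4)
Op 5: remove (5,0)
Op 6: place BQ@(3,2)
Op 7: place WK@(0,1)
Op 8: place WN@(2,2)
Op 9: place BQ@(1,2)
Per-piece attacks for B:
  BQ@(1,2): attacks (1,3) (1,4) (1,5) (1,1) (1,0) (2,2) (0,2) (2,3) (3,4) (4,5) (2,1) (3,0) (0,3) (0,1) [ray(1,0) blocked at (2,2); ray(-1,-1) blocked at (0,1)]
  BQ@(3,2): attacks (3,3) (3,1) (3,0) (4,2) (5,2) (2,2) (4,3) (5,4) (4,1) (5,0) (2,3) (1,4) (0,5) (2,1) (1,0) [ray(0,1) blocked at (3,3); ray(-1,0) blocked at (2,2); ray(1,1) blocked at (5,4)]
  BN@(3,3): attacks (4,5) (5,4) (2,5) (1,4) (4,1) (5,2) (2,1) (1,2)
  BK@(5,5): attacks (5,4) (4,5) (4,4)
Union (26 distinct): (0,1) (0,2) (0,3) (0,5) (1,0) (1,1) (1,2) (1,3) (1,4) (1,5) (2,1) (2,2) (2,3) (2,5) (3,0) (3,1) (3,3) (3,4) (4,1) (4,2) (4,3) (4,4) (4,5) (5,0) (5,2) (5,4)

Answer: 26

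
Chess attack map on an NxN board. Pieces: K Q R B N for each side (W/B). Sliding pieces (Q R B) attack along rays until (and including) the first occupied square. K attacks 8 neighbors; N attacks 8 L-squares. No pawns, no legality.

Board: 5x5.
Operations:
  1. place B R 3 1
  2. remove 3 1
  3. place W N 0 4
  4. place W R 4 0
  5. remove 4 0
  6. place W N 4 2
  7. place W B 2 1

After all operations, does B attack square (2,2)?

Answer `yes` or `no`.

Answer: no

Derivation:
Op 1: place BR@(3,1)
Op 2: remove (3,1)
Op 3: place WN@(0,4)
Op 4: place WR@(4,0)
Op 5: remove (4,0)
Op 6: place WN@(4,2)
Op 7: place WB@(2,1)
Per-piece attacks for B:
B attacks (2,2): no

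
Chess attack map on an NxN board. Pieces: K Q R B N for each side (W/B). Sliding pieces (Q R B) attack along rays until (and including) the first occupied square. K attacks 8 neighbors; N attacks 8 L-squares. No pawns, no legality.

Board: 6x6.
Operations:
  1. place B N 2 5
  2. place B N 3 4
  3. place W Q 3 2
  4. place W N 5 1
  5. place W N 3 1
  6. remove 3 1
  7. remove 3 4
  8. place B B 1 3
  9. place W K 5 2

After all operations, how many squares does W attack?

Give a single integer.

Answer: 22

Derivation:
Op 1: place BN@(2,5)
Op 2: place BN@(3,4)
Op 3: place WQ@(3,2)
Op 4: place WN@(5,1)
Op 5: place WN@(3,1)
Op 6: remove (3,1)
Op 7: remove (3,4)
Op 8: place BB@(1,3)
Op 9: place WK@(5,2)
Per-piece attacks for W:
  WQ@(3,2): attacks (3,3) (3,4) (3,5) (3,1) (3,0) (4,2) (5,2) (2,2) (1,2) (0,2) (4,3) (5,4) (4,1) (5,0) (2,3) (1,4) (0,5) (2,1) (1,0) [ray(1,0) blocked at (5,2)]
  WN@(5,1): attacks (4,3) (3,2) (3,0)
  WK@(5,2): attacks (5,3) (5,1) (4,2) (4,3) (4,1)
Union (22 distinct): (0,2) (0,5) (1,0) (1,2) (1,4) (2,1) (2,2) (2,3) (3,0) (3,1) (3,2) (3,3) (3,4) (3,5) (4,1) (4,2) (4,3) (5,0) (5,1) (5,2) (5,3) (5,4)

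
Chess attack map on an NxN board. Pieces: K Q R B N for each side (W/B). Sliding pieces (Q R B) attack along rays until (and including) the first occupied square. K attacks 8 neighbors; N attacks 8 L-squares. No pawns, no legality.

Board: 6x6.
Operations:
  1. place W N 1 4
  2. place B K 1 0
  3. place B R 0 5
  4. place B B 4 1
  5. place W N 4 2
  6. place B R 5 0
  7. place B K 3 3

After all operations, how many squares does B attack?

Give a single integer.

Answer: 30

Derivation:
Op 1: place WN@(1,4)
Op 2: place BK@(1,0)
Op 3: place BR@(0,5)
Op 4: place BB@(4,1)
Op 5: place WN@(4,2)
Op 6: place BR@(5,0)
Op 7: place BK@(3,3)
Per-piece attacks for B:
  BR@(0,5): attacks (0,4) (0,3) (0,2) (0,1) (0,0) (1,5) (2,5) (3,5) (4,5) (5,5)
  BK@(1,0): attacks (1,1) (2,0) (0,0) (2,1) (0,1)
  BK@(3,3): attacks (3,4) (3,2) (4,3) (2,3) (4,4) (4,2) (2,4) (2,2)
  BB@(4,1): attacks (5,2) (5,0) (3,2) (2,3) (1,4) (3,0) [ray(1,-1) blocked at (5,0); ray(-1,1) blocked at (1,4)]
  BR@(5,0): attacks (5,1) (5,2) (5,3) (5,4) (5,5) (4,0) (3,0) (2,0) (1,0) [ray(-1,0) blocked at (1,0)]
Union (30 distinct): (0,0) (0,1) (0,2) (0,3) (0,4) (1,0) (1,1) (1,4) (1,5) (2,0) (2,1) (2,2) (2,3) (2,4) (2,5) (3,0) (3,2) (3,4) (3,5) (4,0) (4,2) (4,3) (4,4) (4,5) (5,0) (5,1) (5,2) (5,3) (5,4) (5,5)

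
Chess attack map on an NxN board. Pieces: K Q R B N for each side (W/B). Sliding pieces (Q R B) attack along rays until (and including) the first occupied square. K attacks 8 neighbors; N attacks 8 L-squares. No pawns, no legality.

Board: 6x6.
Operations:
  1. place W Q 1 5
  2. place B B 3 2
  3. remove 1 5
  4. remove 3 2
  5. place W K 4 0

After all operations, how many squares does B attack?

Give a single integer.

Op 1: place WQ@(1,5)
Op 2: place BB@(3,2)
Op 3: remove (1,5)
Op 4: remove (3,2)
Op 5: place WK@(4,0)
Per-piece attacks for B:
Union (0 distinct): (none)

Answer: 0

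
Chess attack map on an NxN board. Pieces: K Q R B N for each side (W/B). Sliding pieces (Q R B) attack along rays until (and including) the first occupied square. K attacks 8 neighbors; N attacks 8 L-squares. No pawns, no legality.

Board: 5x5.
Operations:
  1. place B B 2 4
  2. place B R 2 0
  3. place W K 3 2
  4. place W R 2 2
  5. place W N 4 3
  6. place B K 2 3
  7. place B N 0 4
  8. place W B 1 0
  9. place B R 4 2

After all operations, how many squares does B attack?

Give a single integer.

Answer: 17

Derivation:
Op 1: place BB@(2,4)
Op 2: place BR@(2,0)
Op 3: place WK@(3,2)
Op 4: place WR@(2,2)
Op 5: place WN@(4,3)
Op 6: place BK@(2,3)
Op 7: place BN@(0,4)
Op 8: place WB@(1,0)
Op 9: place BR@(4,2)
Per-piece attacks for B:
  BN@(0,4): attacks (1,2) (2,3)
  BR@(2,0): attacks (2,1) (2,2) (3,0) (4,0) (1,0) [ray(0,1) blocked at (2,2); ray(-1,0) blocked at (1,0)]
  BK@(2,3): attacks (2,4) (2,2) (3,3) (1,3) (3,4) (3,2) (1,4) (1,2)
  BB@(2,4): attacks (3,3) (4,2) (1,3) (0,2) [ray(1,-1) blocked at (4,2)]
  BR@(4,2): attacks (4,3) (4,1) (4,0) (3,2) [ray(0,1) blocked at (4,3); ray(-1,0) blocked at (3,2)]
Union (17 distinct): (0,2) (1,0) (1,2) (1,3) (1,4) (2,1) (2,2) (2,3) (2,4) (3,0) (3,2) (3,3) (3,4) (4,0) (4,1) (4,2) (4,3)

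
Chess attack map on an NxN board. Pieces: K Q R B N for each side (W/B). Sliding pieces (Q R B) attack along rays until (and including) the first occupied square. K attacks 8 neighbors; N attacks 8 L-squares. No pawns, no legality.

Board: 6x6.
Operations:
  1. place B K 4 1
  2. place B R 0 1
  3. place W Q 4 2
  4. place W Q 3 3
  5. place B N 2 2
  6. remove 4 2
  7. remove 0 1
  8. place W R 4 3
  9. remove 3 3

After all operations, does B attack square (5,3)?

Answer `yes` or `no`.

Op 1: place BK@(4,1)
Op 2: place BR@(0,1)
Op 3: place WQ@(4,2)
Op 4: place WQ@(3,3)
Op 5: place BN@(2,2)
Op 6: remove (4,2)
Op 7: remove (0,1)
Op 8: place WR@(4,3)
Op 9: remove (3,3)
Per-piece attacks for B:
  BN@(2,2): attacks (3,4) (4,3) (1,4) (0,3) (3,0) (4,1) (1,0) (0,1)
  BK@(4,1): attacks (4,2) (4,0) (5,1) (3,1) (5,2) (5,0) (3,2) (3,0)
B attacks (5,3): no

Answer: no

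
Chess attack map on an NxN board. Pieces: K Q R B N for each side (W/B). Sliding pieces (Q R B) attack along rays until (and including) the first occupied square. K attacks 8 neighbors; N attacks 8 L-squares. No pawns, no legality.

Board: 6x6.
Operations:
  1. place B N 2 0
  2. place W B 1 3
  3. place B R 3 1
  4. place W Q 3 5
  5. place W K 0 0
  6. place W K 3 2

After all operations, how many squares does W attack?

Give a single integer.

Op 1: place BN@(2,0)
Op 2: place WB@(1,3)
Op 3: place BR@(3,1)
Op 4: place WQ@(3,5)
Op 5: place WK@(0,0)
Op 6: place WK@(3,2)
Per-piece attacks for W:
  WK@(0,0): attacks (0,1) (1,0) (1,1)
  WB@(1,3): attacks (2,4) (3,5) (2,2) (3,1) (0,4) (0,2) [ray(1,1) blocked at (3,5); ray(1,-1) blocked at (3,1)]
  WK@(3,2): attacks (3,3) (3,1) (4,2) (2,2) (4,3) (4,1) (2,3) (2,1)
  WQ@(3,5): attacks (3,4) (3,3) (3,2) (4,5) (5,5) (2,5) (1,5) (0,5) (4,4) (5,3) (2,4) (1,3) [ray(0,-1) blocked at (3,2); ray(-1,-1) blocked at (1,3)]
Union (25 distinct): (0,1) (0,2) (0,4) (0,5) (1,0) (1,1) (1,3) (1,5) (2,1) (2,2) (2,3) (2,4) (2,5) (3,1) (3,2) (3,3) (3,4) (3,5) (4,1) (4,2) (4,3) (4,4) (4,5) (5,3) (5,5)

Answer: 25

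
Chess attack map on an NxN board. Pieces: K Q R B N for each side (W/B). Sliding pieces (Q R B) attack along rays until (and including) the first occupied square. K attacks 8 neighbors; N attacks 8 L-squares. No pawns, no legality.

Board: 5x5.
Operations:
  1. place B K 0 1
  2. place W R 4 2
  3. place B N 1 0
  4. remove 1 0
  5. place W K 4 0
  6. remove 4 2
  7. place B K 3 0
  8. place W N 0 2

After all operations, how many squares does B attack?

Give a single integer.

Answer: 10

Derivation:
Op 1: place BK@(0,1)
Op 2: place WR@(4,2)
Op 3: place BN@(1,0)
Op 4: remove (1,0)
Op 5: place WK@(4,0)
Op 6: remove (4,2)
Op 7: place BK@(3,0)
Op 8: place WN@(0,2)
Per-piece attacks for B:
  BK@(0,1): attacks (0,2) (0,0) (1,1) (1,2) (1,0)
  BK@(3,0): attacks (3,1) (4,0) (2,0) (4,1) (2,1)
Union (10 distinct): (0,0) (0,2) (1,0) (1,1) (1,2) (2,0) (2,1) (3,1) (4,0) (4,1)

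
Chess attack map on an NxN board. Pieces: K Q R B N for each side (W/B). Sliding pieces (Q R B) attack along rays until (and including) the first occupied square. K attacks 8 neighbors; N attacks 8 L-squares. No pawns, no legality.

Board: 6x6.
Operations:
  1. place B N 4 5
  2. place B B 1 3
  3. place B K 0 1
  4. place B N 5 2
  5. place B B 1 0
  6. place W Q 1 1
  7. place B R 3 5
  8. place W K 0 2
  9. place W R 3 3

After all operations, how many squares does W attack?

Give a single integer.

Answer: 22

Derivation:
Op 1: place BN@(4,5)
Op 2: place BB@(1,3)
Op 3: place BK@(0,1)
Op 4: place BN@(5,2)
Op 5: place BB@(1,0)
Op 6: place WQ@(1,1)
Op 7: place BR@(3,5)
Op 8: place WK@(0,2)
Op 9: place WR@(3,3)
Per-piece attacks for W:
  WK@(0,2): attacks (0,3) (0,1) (1,2) (1,3) (1,1)
  WQ@(1,1): attacks (1,2) (1,3) (1,0) (2,1) (3,1) (4,1) (5,1) (0,1) (2,2) (3,3) (2,0) (0,2) (0,0) [ray(0,1) blocked at (1,3); ray(0,-1) blocked at (1,0); ray(-1,0) blocked at (0,1); ray(1,1) blocked at (3,3); ray(-1,1) blocked at (0,2)]
  WR@(3,3): attacks (3,4) (3,5) (3,2) (3,1) (3,0) (4,3) (5,3) (2,3) (1,3) [ray(0,1) blocked at (3,5); ray(-1,0) blocked at (1,3)]
Union (22 distinct): (0,0) (0,1) (0,2) (0,3) (1,0) (1,1) (1,2) (1,3) (2,0) (2,1) (2,2) (2,3) (3,0) (3,1) (3,2) (3,3) (3,4) (3,5) (4,1) (4,3) (5,1) (5,3)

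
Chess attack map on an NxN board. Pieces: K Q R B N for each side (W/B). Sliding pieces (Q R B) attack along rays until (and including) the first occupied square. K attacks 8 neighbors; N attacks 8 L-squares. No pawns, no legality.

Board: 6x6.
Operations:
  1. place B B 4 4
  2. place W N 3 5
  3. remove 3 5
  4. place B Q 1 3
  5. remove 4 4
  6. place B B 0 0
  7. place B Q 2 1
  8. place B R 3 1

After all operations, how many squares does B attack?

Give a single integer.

Answer: 28

Derivation:
Op 1: place BB@(4,4)
Op 2: place WN@(3,5)
Op 3: remove (3,5)
Op 4: place BQ@(1,3)
Op 5: remove (4,4)
Op 6: place BB@(0,0)
Op 7: place BQ@(2,1)
Op 8: place BR@(3,1)
Per-piece attacks for B:
  BB@(0,0): attacks (1,1) (2,2) (3,3) (4,4) (5,5)
  BQ@(1,3): attacks (1,4) (1,5) (1,2) (1,1) (1,0) (2,3) (3,3) (4,3) (5,3) (0,3) (2,4) (3,5) (2,2) (3,1) (0,4) (0,2) [ray(1,-1) blocked at (3,1)]
  BQ@(2,1): attacks (2,2) (2,3) (2,4) (2,5) (2,0) (3,1) (1,1) (0,1) (3,2) (4,3) (5,4) (3,0) (1,2) (0,3) (1,0) [ray(1,0) blocked at (3,1)]
  BR@(3,1): attacks (3,2) (3,3) (3,4) (3,5) (3,0) (4,1) (5,1) (2,1) [ray(-1,0) blocked at (2,1)]
Union (28 distinct): (0,1) (0,2) (0,3) (0,4) (1,0) (1,1) (1,2) (1,4) (1,5) (2,0) (2,1) (2,2) (2,3) (2,4) (2,5) (3,0) (3,1) (3,2) (3,3) (3,4) (3,5) (4,1) (4,3) (4,4) (5,1) (5,3) (5,4) (5,5)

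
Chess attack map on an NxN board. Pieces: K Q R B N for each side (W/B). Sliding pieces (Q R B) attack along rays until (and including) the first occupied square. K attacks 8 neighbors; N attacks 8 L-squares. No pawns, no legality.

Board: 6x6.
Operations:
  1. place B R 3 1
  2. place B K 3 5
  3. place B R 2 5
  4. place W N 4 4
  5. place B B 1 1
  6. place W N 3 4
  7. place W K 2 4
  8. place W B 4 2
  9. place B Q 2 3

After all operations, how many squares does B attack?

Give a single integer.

Op 1: place BR@(3,1)
Op 2: place BK@(3,5)
Op 3: place BR@(2,5)
Op 4: place WN@(4,4)
Op 5: place BB@(1,1)
Op 6: place WN@(3,4)
Op 7: place WK@(2,4)
Op 8: place WB@(4,2)
Op 9: place BQ@(2,3)
Per-piece attacks for B:
  BB@(1,1): attacks (2,2) (3,3) (4,4) (2,0) (0,2) (0,0) [ray(1,1) blocked at (4,4)]
  BQ@(2,3): attacks (2,4) (2,2) (2,1) (2,0) (3,3) (4,3) (5,3) (1,3) (0,3) (3,4) (3,2) (4,1) (5,0) (1,4) (0,5) (1,2) (0,1) [ray(0,1) blocked at (2,4); ray(1,1) blocked at (3,4)]
  BR@(2,5): attacks (2,4) (3,5) (1,5) (0,5) [ray(0,-1) blocked at (2,4); ray(1,0) blocked at (3,5)]
  BR@(3,1): attacks (3,2) (3,3) (3,4) (3,0) (4,1) (5,1) (2,1) (1,1) [ray(0,1) blocked at (3,4); ray(-1,0) blocked at (1,1)]
  BK@(3,5): attacks (3,4) (4,5) (2,5) (4,4) (2,4)
Union (27 distinct): (0,0) (0,1) (0,2) (0,3) (0,5) (1,1) (1,2) (1,3) (1,4) (1,5) (2,0) (2,1) (2,2) (2,4) (2,5) (3,0) (3,2) (3,3) (3,4) (3,5) (4,1) (4,3) (4,4) (4,5) (5,0) (5,1) (5,3)

Answer: 27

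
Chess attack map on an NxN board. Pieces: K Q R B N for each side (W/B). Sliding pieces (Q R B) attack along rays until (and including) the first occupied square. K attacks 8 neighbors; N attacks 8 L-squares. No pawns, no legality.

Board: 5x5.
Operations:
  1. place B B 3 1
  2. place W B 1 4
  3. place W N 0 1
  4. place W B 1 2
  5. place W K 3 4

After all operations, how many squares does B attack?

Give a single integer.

Op 1: place BB@(3,1)
Op 2: place WB@(1,4)
Op 3: place WN@(0,1)
Op 4: place WB@(1,2)
Op 5: place WK@(3,4)
Per-piece attacks for B:
  BB@(3,1): attacks (4,2) (4,0) (2,2) (1,3) (0,4) (2,0)
Union (6 distinct): (0,4) (1,3) (2,0) (2,2) (4,0) (4,2)

Answer: 6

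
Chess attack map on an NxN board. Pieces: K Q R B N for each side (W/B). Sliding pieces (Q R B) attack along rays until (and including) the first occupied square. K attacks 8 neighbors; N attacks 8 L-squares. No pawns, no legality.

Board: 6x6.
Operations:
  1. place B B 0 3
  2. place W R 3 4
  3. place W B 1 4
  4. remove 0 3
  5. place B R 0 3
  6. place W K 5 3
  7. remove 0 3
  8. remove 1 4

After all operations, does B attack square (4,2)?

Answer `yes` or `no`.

Op 1: place BB@(0,3)
Op 2: place WR@(3,4)
Op 3: place WB@(1,4)
Op 4: remove (0,3)
Op 5: place BR@(0,3)
Op 6: place WK@(5,3)
Op 7: remove (0,3)
Op 8: remove (1,4)
Per-piece attacks for B:
B attacks (4,2): no

Answer: no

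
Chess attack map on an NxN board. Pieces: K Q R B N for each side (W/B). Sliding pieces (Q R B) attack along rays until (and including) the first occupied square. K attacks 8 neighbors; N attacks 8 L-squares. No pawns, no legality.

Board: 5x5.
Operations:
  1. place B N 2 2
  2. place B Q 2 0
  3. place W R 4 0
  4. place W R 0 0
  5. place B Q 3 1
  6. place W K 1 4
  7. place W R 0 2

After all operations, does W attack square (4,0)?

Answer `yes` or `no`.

Op 1: place BN@(2,2)
Op 2: place BQ@(2,0)
Op 3: place WR@(4,0)
Op 4: place WR@(0,0)
Op 5: place BQ@(3,1)
Op 6: place WK@(1,4)
Op 7: place WR@(0,2)
Per-piece attacks for W:
  WR@(0,0): attacks (0,1) (0,2) (1,0) (2,0) [ray(0,1) blocked at (0,2); ray(1,0) blocked at (2,0)]
  WR@(0,2): attacks (0,3) (0,4) (0,1) (0,0) (1,2) (2,2) [ray(0,-1) blocked at (0,0); ray(1,0) blocked at (2,2)]
  WK@(1,4): attacks (1,3) (2,4) (0,4) (2,3) (0,3)
  WR@(4,0): attacks (4,1) (4,2) (4,3) (4,4) (3,0) (2,0) [ray(-1,0) blocked at (2,0)]
W attacks (4,0): no

Answer: no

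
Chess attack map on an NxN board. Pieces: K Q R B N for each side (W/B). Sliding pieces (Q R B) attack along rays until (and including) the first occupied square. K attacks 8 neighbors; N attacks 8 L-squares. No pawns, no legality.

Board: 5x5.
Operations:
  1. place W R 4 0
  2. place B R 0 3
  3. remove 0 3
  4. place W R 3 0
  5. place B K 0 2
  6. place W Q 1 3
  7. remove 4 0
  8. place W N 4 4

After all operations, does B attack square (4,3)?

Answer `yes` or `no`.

Answer: no

Derivation:
Op 1: place WR@(4,0)
Op 2: place BR@(0,3)
Op 3: remove (0,3)
Op 4: place WR@(3,0)
Op 5: place BK@(0,2)
Op 6: place WQ@(1,3)
Op 7: remove (4,0)
Op 8: place WN@(4,4)
Per-piece attacks for B:
  BK@(0,2): attacks (0,3) (0,1) (1,2) (1,3) (1,1)
B attacks (4,3): no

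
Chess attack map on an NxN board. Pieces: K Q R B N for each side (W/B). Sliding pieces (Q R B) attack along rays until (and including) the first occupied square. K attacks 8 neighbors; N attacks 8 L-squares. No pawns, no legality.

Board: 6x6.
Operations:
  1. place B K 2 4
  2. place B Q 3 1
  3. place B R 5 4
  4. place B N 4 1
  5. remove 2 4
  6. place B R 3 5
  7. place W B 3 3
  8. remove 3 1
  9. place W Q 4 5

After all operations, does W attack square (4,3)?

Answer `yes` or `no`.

Answer: yes

Derivation:
Op 1: place BK@(2,4)
Op 2: place BQ@(3,1)
Op 3: place BR@(5,4)
Op 4: place BN@(4,1)
Op 5: remove (2,4)
Op 6: place BR@(3,5)
Op 7: place WB@(3,3)
Op 8: remove (3,1)
Op 9: place WQ@(4,5)
Per-piece attacks for W:
  WB@(3,3): attacks (4,4) (5,5) (4,2) (5,1) (2,4) (1,5) (2,2) (1,1) (0,0)
  WQ@(4,5): attacks (4,4) (4,3) (4,2) (4,1) (5,5) (3,5) (5,4) (3,4) (2,3) (1,2) (0,1) [ray(0,-1) blocked at (4,1); ray(-1,0) blocked at (3,5); ray(1,-1) blocked at (5,4)]
W attacks (4,3): yes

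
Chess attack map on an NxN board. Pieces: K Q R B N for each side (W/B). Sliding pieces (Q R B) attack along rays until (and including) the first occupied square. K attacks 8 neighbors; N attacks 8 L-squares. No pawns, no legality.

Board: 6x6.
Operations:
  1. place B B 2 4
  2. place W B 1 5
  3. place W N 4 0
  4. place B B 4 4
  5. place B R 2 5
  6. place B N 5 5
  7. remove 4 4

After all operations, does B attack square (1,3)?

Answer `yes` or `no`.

Answer: yes

Derivation:
Op 1: place BB@(2,4)
Op 2: place WB@(1,5)
Op 3: place WN@(4,0)
Op 4: place BB@(4,4)
Op 5: place BR@(2,5)
Op 6: place BN@(5,5)
Op 7: remove (4,4)
Per-piece attacks for B:
  BB@(2,4): attacks (3,5) (3,3) (4,2) (5,1) (1,5) (1,3) (0,2) [ray(-1,1) blocked at (1,5)]
  BR@(2,5): attacks (2,4) (3,5) (4,5) (5,5) (1,5) [ray(0,-1) blocked at (2,4); ray(1,0) blocked at (5,5); ray(-1,0) blocked at (1,5)]
  BN@(5,5): attacks (4,3) (3,4)
B attacks (1,3): yes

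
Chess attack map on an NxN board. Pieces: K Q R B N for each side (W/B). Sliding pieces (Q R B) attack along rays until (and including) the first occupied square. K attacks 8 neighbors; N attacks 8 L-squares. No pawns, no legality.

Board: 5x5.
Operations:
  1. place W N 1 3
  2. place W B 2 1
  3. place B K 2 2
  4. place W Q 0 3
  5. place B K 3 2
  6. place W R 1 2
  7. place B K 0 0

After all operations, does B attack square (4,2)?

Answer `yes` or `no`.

Op 1: place WN@(1,3)
Op 2: place WB@(2,1)
Op 3: place BK@(2,2)
Op 4: place WQ@(0,3)
Op 5: place BK@(3,2)
Op 6: place WR@(1,2)
Op 7: place BK@(0,0)
Per-piece attacks for B:
  BK@(0,0): attacks (0,1) (1,0) (1,1)
  BK@(2,2): attacks (2,3) (2,1) (3,2) (1,2) (3,3) (3,1) (1,3) (1,1)
  BK@(3,2): attacks (3,3) (3,1) (4,2) (2,2) (4,3) (4,1) (2,3) (2,1)
B attacks (4,2): yes

Answer: yes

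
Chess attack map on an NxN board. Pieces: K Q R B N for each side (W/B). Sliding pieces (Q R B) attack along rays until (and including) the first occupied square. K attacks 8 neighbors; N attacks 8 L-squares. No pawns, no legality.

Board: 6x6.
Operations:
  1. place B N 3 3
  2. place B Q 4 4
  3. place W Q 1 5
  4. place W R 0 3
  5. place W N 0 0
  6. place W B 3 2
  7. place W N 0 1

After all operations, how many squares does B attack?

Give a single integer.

Op 1: place BN@(3,3)
Op 2: place BQ@(4,4)
Op 3: place WQ@(1,5)
Op 4: place WR@(0,3)
Op 5: place WN@(0,0)
Op 6: place WB@(3,2)
Op 7: place WN@(0,1)
Per-piece attacks for B:
  BN@(3,3): attacks (4,5) (5,4) (2,5) (1,4) (4,1) (5,2) (2,1) (1,2)
  BQ@(4,4): attacks (4,5) (4,3) (4,2) (4,1) (4,0) (5,4) (3,4) (2,4) (1,4) (0,4) (5,5) (5,3) (3,5) (3,3) [ray(-1,-1) blocked at (3,3)]
Union (18 distinct): (0,4) (1,2) (1,4) (2,1) (2,4) (2,5) (3,3) (3,4) (3,5) (4,0) (4,1) (4,2) (4,3) (4,5) (5,2) (5,3) (5,4) (5,5)

Answer: 18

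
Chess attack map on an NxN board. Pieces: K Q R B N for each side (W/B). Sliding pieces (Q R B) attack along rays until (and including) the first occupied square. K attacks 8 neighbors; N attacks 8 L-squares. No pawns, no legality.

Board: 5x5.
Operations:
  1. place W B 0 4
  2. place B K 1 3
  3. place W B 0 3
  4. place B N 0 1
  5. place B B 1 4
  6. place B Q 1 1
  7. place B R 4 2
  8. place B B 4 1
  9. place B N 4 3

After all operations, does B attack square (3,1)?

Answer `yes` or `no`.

Answer: yes

Derivation:
Op 1: place WB@(0,4)
Op 2: place BK@(1,3)
Op 3: place WB@(0,3)
Op 4: place BN@(0,1)
Op 5: place BB@(1,4)
Op 6: place BQ@(1,1)
Op 7: place BR@(4,2)
Op 8: place BB@(4,1)
Op 9: place BN@(4,3)
Per-piece attacks for B:
  BN@(0,1): attacks (1,3) (2,2) (2,0)
  BQ@(1,1): attacks (1,2) (1,3) (1,0) (2,1) (3,1) (4,1) (0,1) (2,2) (3,3) (4,4) (2,0) (0,2) (0,0) [ray(0,1) blocked at (1,3); ray(1,0) blocked at (4,1); ray(-1,0) blocked at (0,1)]
  BK@(1,3): attacks (1,4) (1,2) (2,3) (0,3) (2,4) (2,2) (0,4) (0,2)
  BB@(1,4): attacks (2,3) (3,2) (4,1) (0,3) [ray(1,-1) blocked at (4,1); ray(-1,-1) blocked at (0,3)]
  BB@(4,1): attacks (3,2) (2,3) (1,4) (3,0) [ray(-1,1) blocked at (1,4)]
  BR@(4,2): attacks (4,3) (4,1) (3,2) (2,2) (1,2) (0,2) [ray(0,1) blocked at (4,3); ray(0,-1) blocked at (4,1)]
  BN@(4,3): attacks (2,4) (3,1) (2,2)
B attacks (3,1): yes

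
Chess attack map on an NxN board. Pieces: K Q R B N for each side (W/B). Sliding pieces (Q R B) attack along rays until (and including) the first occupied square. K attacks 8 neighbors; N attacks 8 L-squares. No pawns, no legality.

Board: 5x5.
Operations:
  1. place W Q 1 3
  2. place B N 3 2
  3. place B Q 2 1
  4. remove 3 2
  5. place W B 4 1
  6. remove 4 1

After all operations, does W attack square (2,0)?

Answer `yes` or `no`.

Op 1: place WQ@(1,3)
Op 2: place BN@(3,2)
Op 3: place BQ@(2,1)
Op 4: remove (3,2)
Op 5: place WB@(4,1)
Op 6: remove (4,1)
Per-piece attacks for W:
  WQ@(1,3): attacks (1,4) (1,2) (1,1) (1,0) (2,3) (3,3) (4,3) (0,3) (2,4) (2,2) (3,1) (4,0) (0,4) (0,2)
W attacks (2,0): no

Answer: no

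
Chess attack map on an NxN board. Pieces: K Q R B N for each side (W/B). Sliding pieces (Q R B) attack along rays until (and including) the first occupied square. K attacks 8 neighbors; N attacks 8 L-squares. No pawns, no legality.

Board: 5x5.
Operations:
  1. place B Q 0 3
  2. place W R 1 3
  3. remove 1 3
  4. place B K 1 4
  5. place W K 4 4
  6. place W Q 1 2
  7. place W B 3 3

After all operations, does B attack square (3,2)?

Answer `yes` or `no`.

Answer: no

Derivation:
Op 1: place BQ@(0,3)
Op 2: place WR@(1,3)
Op 3: remove (1,3)
Op 4: place BK@(1,4)
Op 5: place WK@(4,4)
Op 6: place WQ@(1,2)
Op 7: place WB@(3,3)
Per-piece attacks for B:
  BQ@(0,3): attacks (0,4) (0,2) (0,1) (0,0) (1,3) (2,3) (3,3) (1,4) (1,2) [ray(1,0) blocked at (3,3); ray(1,1) blocked at (1,4); ray(1,-1) blocked at (1,2)]
  BK@(1,4): attacks (1,3) (2,4) (0,4) (2,3) (0,3)
B attacks (3,2): no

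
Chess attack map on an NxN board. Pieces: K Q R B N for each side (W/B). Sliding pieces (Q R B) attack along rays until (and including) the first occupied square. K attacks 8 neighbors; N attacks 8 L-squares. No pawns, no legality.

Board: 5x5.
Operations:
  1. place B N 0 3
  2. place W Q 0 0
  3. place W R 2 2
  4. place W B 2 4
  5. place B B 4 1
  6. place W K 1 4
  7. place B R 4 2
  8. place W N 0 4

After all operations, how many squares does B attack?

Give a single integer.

Answer: 10

Derivation:
Op 1: place BN@(0,3)
Op 2: place WQ@(0,0)
Op 3: place WR@(2,2)
Op 4: place WB@(2,4)
Op 5: place BB@(4,1)
Op 6: place WK@(1,4)
Op 7: place BR@(4,2)
Op 8: place WN@(0,4)
Per-piece attacks for B:
  BN@(0,3): attacks (2,4) (1,1) (2,2)
  BB@(4,1): attacks (3,2) (2,3) (1,4) (3,0) [ray(-1,1) blocked at (1,4)]
  BR@(4,2): attacks (4,3) (4,4) (4,1) (3,2) (2,2) [ray(0,-1) blocked at (4,1); ray(-1,0) blocked at (2,2)]
Union (10 distinct): (1,1) (1,4) (2,2) (2,3) (2,4) (3,0) (3,2) (4,1) (4,3) (4,4)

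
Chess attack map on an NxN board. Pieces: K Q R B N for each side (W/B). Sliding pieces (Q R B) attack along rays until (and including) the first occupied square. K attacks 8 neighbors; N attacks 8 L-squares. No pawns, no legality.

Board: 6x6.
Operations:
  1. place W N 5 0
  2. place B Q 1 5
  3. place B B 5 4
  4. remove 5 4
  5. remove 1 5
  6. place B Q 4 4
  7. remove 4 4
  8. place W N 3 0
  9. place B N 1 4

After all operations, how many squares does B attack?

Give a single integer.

Answer: 4

Derivation:
Op 1: place WN@(5,0)
Op 2: place BQ@(1,5)
Op 3: place BB@(5,4)
Op 4: remove (5,4)
Op 5: remove (1,5)
Op 6: place BQ@(4,4)
Op 7: remove (4,4)
Op 8: place WN@(3,0)
Op 9: place BN@(1,4)
Per-piece attacks for B:
  BN@(1,4): attacks (3,5) (2,2) (3,3) (0,2)
Union (4 distinct): (0,2) (2,2) (3,3) (3,5)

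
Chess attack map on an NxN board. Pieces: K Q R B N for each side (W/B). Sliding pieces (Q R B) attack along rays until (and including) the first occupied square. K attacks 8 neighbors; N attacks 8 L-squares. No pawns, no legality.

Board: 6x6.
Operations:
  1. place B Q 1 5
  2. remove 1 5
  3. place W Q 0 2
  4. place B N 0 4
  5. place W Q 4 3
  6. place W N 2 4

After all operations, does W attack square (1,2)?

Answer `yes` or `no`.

Op 1: place BQ@(1,5)
Op 2: remove (1,5)
Op 3: place WQ@(0,2)
Op 4: place BN@(0,4)
Op 5: place WQ@(4,3)
Op 6: place WN@(2,4)
Per-piece attacks for W:
  WQ@(0,2): attacks (0,3) (0,4) (0,1) (0,0) (1,2) (2,2) (3,2) (4,2) (5,2) (1,3) (2,4) (1,1) (2,0) [ray(0,1) blocked at (0,4); ray(1,1) blocked at (2,4)]
  WN@(2,4): attacks (4,5) (0,5) (3,2) (4,3) (1,2) (0,3)
  WQ@(4,3): attacks (4,4) (4,5) (4,2) (4,1) (4,0) (5,3) (3,3) (2,3) (1,3) (0,3) (5,4) (5,2) (3,4) (2,5) (3,2) (2,1) (1,0)
W attacks (1,2): yes

Answer: yes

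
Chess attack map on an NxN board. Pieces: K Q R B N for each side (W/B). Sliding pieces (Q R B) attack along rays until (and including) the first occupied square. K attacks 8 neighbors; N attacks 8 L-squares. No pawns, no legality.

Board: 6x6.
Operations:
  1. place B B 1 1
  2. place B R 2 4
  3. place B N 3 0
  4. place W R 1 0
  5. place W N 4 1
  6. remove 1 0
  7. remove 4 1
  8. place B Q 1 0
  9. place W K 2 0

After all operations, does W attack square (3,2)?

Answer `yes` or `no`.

Answer: no

Derivation:
Op 1: place BB@(1,1)
Op 2: place BR@(2,4)
Op 3: place BN@(3,0)
Op 4: place WR@(1,0)
Op 5: place WN@(4,1)
Op 6: remove (1,0)
Op 7: remove (4,1)
Op 8: place BQ@(1,0)
Op 9: place WK@(2,0)
Per-piece attacks for W:
  WK@(2,0): attacks (2,1) (3,0) (1,0) (3,1) (1,1)
W attacks (3,2): no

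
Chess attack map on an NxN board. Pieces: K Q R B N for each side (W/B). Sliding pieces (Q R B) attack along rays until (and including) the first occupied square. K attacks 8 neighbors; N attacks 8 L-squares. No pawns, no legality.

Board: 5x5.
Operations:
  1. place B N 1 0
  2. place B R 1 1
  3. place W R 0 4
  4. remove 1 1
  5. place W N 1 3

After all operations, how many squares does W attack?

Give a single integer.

Answer: 10

Derivation:
Op 1: place BN@(1,0)
Op 2: place BR@(1,1)
Op 3: place WR@(0,4)
Op 4: remove (1,1)
Op 5: place WN@(1,3)
Per-piece attacks for W:
  WR@(0,4): attacks (0,3) (0,2) (0,1) (0,0) (1,4) (2,4) (3,4) (4,4)
  WN@(1,3): attacks (3,4) (2,1) (3,2) (0,1)
Union (10 distinct): (0,0) (0,1) (0,2) (0,3) (1,4) (2,1) (2,4) (3,2) (3,4) (4,4)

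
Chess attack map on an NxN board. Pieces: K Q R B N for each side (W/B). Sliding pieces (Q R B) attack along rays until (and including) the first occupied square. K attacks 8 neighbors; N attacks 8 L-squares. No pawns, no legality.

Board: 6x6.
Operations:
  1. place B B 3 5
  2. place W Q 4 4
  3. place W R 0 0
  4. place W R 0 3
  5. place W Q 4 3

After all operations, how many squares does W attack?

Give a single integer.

Op 1: place BB@(3,5)
Op 2: place WQ@(4,4)
Op 3: place WR@(0,0)
Op 4: place WR@(0,3)
Op 5: place WQ@(4,3)
Per-piece attacks for W:
  WR@(0,0): attacks (0,1) (0,2) (0,3) (1,0) (2,0) (3,0) (4,0) (5,0) [ray(0,1) blocked at (0,3)]
  WR@(0,3): attacks (0,4) (0,5) (0,2) (0,1) (0,0) (1,3) (2,3) (3,3) (4,3) [ray(0,-1) blocked at (0,0); ray(1,0) blocked at (4,3)]
  WQ@(4,3): attacks (4,4) (4,2) (4,1) (4,0) (5,3) (3,3) (2,3) (1,3) (0,3) (5,4) (5,2) (3,4) (2,5) (3,2) (2,1) (1,0) [ray(0,1) blocked at (4,4); ray(-1,0) blocked at (0,3)]
  WQ@(4,4): attacks (4,5) (4,3) (5,4) (3,4) (2,4) (1,4) (0,4) (5,5) (5,3) (3,5) (3,3) (2,2) (1,1) (0,0) [ray(0,-1) blocked at (4,3); ray(-1,1) blocked at (3,5); ray(-1,-1) blocked at (0,0)]
Union (32 distinct): (0,0) (0,1) (0,2) (0,3) (0,4) (0,5) (1,0) (1,1) (1,3) (1,4) (2,0) (2,1) (2,2) (2,3) (2,4) (2,5) (3,0) (3,2) (3,3) (3,4) (3,5) (4,0) (4,1) (4,2) (4,3) (4,4) (4,5) (5,0) (5,2) (5,3) (5,4) (5,5)

Answer: 32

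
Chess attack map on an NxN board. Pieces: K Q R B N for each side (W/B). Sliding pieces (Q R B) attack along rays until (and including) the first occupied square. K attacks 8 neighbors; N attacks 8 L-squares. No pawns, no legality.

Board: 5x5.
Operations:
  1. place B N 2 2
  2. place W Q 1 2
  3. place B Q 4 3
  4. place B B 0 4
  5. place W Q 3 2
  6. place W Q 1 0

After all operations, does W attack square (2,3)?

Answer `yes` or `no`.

Answer: yes

Derivation:
Op 1: place BN@(2,2)
Op 2: place WQ@(1,2)
Op 3: place BQ@(4,3)
Op 4: place BB@(0,4)
Op 5: place WQ@(3,2)
Op 6: place WQ@(1,0)
Per-piece attacks for W:
  WQ@(1,0): attacks (1,1) (1,2) (2,0) (3,0) (4,0) (0,0) (2,1) (3,2) (0,1) [ray(0,1) blocked at (1,2); ray(1,1) blocked at (3,2)]
  WQ@(1,2): attacks (1,3) (1,4) (1,1) (1,0) (2,2) (0,2) (2,3) (3,4) (2,1) (3,0) (0,3) (0,1) [ray(0,-1) blocked at (1,0); ray(1,0) blocked at (2,2)]
  WQ@(3,2): attacks (3,3) (3,4) (3,1) (3,0) (4,2) (2,2) (4,3) (4,1) (2,3) (1,4) (2,1) (1,0) [ray(-1,0) blocked at (2,2); ray(1,1) blocked at (4,3); ray(-1,-1) blocked at (1,0)]
W attacks (2,3): yes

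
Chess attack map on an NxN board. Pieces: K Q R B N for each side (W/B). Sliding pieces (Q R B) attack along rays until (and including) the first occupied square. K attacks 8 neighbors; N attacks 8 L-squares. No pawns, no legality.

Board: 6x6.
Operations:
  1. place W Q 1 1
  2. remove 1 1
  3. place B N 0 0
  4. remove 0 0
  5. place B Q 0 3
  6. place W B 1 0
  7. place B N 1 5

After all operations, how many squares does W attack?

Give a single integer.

Op 1: place WQ@(1,1)
Op 2: remove (1,1)
Op 3: place BN@(0,0)
Op 4: remove (0,0)
Op 5: place BQ@(0,3)
Op 6: place WB@(1,0)
Op 7: place BN@(1,5)
Per-piece attacks for W:
  WB@(1,0): attacks (2,1) (3,2) (4,3) (5,4) (0,1)
Union (5 distinct): (0,1) (2,1) (3,2) (4,3) (5,4)

Answer: 5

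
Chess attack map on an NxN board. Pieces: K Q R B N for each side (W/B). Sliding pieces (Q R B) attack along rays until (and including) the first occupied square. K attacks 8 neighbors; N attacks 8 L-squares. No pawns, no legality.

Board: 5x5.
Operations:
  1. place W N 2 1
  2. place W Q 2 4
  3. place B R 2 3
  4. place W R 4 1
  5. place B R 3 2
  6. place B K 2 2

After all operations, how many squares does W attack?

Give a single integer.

Answer: 14

Derivation:
Op 1: place WN@(2,1)
Op 2: place WQ@(2,4)
Op 3: place BR@(2,3)
Op 4: place WR@(4,1)
Op 5: place BR@(3,2)
Op 6: place BK@(2,2)
Per-piece attacks for W:
  WN@(2,1): attacks (3,3) (4,2) (1,3) (0,2) (4,0) (0,0)
  WQ@(2,4): attacks (2,3) (3,4) (4,4) (1,4) (0,4) (3,3) (4,2) (1,3) (0,2) [ray(0,-1) blocked at (2,3)]
  WR@(4,1): attacks (4,2) (4,3) (4,4) (4,0) (3,1) (2,1) [ray(-1,0) blocked at (2,1)]
Union (14 distinct): (0,0) (0,2) (0,4) (1,3) (1,4) (2,1) (2,3) (3,1) (3,3) (3,4) (4,0) (4,2) (4,3) (4,4)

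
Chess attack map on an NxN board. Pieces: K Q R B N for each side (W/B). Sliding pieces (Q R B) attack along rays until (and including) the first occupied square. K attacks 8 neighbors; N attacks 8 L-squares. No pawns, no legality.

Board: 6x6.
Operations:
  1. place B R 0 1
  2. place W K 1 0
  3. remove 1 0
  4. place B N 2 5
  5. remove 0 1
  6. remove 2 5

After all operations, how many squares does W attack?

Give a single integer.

Answer: 0

Derivation:
Op 1: place BR@(0,1)
Op 2: place WK@(1,0)
Op 3: remove (1,0)
Op 4: place BN@(2,5)
Op 5: remove (0,1)
Op 6: remove (2,5)
Per-piece attacks for W:
Union (0 distinct): (none)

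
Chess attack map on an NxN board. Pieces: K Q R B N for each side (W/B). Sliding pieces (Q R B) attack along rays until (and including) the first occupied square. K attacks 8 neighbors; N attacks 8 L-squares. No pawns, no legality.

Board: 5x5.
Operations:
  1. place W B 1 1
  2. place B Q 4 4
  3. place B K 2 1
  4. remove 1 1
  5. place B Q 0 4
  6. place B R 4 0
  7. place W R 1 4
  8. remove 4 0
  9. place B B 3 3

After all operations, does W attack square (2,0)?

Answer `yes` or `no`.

Op 1: place WB@(1,1)
Op 2: place BQ@(4,4)
Op 3: place BK@(2,1)
Op 4: remove (1,1)
Op 5: place BQ@(0,4)
Op 6: place BR@(4,0)
Op 7: place WR@(1,4)
Op 8: remove (4,0)
Op 9: place BB@(3,3)
Per-piece attacks for W:
  WR@(1,4): attacks (1,3) (1,2) (1,1) (1,0) (2,4) (3,4) (4,4) (0,4) [ray(1,0) blocked at (4,4); ray(-1,0) blocked at (0,4)]
W attacks (2,0): no

Answer: no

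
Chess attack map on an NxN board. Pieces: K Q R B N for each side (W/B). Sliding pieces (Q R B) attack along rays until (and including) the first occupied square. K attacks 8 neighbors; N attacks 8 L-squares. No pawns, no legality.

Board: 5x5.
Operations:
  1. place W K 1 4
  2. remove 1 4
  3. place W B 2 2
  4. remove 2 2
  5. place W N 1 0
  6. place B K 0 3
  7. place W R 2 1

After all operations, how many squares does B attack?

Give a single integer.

Answer: 5

Derivation:
Op 1: place WK@(1,4)
Op 2: remove (1,4)
Op 3: place WB@(2,2)
Op 4: remove (2,2)
Op 5: place WN@(1,0)
Op 6: place BK@(0,3)
Op 7: place WR@(2,1)
Per-piece attacks for B:
  BK@(0,3): attacks (0,4) (0,2) (1,3) (1,4) (1,2)
Union (5 distinct): (0,2) (0,4) (1,2) (1,3) (1,4)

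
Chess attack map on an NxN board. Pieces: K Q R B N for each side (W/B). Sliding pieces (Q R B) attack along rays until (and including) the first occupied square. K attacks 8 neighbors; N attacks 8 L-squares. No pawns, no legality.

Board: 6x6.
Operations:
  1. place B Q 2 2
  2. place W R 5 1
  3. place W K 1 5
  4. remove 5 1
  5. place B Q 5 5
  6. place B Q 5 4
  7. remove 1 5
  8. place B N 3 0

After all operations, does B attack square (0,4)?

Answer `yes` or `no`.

Op 1: place BQ@(2,2)
Op 2: place WR@(5,1)
Op 3: place WK@(1,5)
Op 4: remove (5,1)
Op 5: place BQ@(5,5)
Op 6: place BQ@(5,4)
Op 7: remove (1,5)
Op 8: place BN@(3,0)
Per-piece attacks for B:
  BQ@(2,2): attacks (2,3) (2,4) (2,5) (2,1) (2,0) (3,2) (4,2) (5,2) (1,2) (0,2) (3,3) (4,4) (5,5) (3,1) (4,0) (1,3) (0,4) (1,1) (0,0) [ray(1,1) blocked at (5,5)]
  BN@(3,0): attacks (4,2) (5,1) (2,2) (1,1)
  BQ@(5,4): attacks (5,5) (5,3) (5,2) (5,1) (5,0) (4,4) (3,4) (2,4) (1,4) (0,4) (4,5) (4,3) (3,2) (2,1) (1,0) [ray(0,1) blocked at (5,5)]
  BQ@(5,5): attacks (5,4) (4,5) (3,5) (2,5) (1,5) (0,5) (4,4) (3,3) (2,2) [ray(0,-1) blocked at (5,4); ray(-1,-1) blocked at (2,2)]
B attacks (0,4): yes

Answer: yes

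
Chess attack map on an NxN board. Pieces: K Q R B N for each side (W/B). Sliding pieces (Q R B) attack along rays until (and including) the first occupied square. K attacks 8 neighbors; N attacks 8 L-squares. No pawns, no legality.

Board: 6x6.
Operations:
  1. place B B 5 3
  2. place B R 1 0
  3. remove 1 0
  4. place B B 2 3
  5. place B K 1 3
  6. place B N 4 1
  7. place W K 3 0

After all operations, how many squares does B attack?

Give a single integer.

Answer: 21

Derivation:
Op 1: place BB@(5,3)
Op 2: place BR@(1,0)
Op 3: remove (1,0)
Op 4: place BB@(2,3)
Op 5: place BK@(1,3)
Op 6: place BN@(4,1)
Op 7: place WK@(3,0)
Per-piece attacks for B:
  BK@(1,3): attacks (1,4) (1,2) (2,3) (0,3) (2,4) (2,2) (0,4) (0,2)
  BB@(2,3): attacks (3,4) (4,5) (3,2) (4,1) (1,4) (0,5) (1,2) (0,1) [ray(1,-1) blocked at (4,1)]
  BN@(4,1): attacks (5,3) (3,3) (2,2) (2,0)
  BB@(5,3): attacks (4,4) (3,5) (4,2) (3,1) (2,0)
Union (21 distinct): (0,1) (0,2) (0,3) (0,4) (0,5) (1,2) (1,4) (2,0) (2,2) (2,3) (2,4) (3,1) (3,2) (3,3) (3,4) (3,5) (4,1) (4,2) (4,4) (4,5) (5,3)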